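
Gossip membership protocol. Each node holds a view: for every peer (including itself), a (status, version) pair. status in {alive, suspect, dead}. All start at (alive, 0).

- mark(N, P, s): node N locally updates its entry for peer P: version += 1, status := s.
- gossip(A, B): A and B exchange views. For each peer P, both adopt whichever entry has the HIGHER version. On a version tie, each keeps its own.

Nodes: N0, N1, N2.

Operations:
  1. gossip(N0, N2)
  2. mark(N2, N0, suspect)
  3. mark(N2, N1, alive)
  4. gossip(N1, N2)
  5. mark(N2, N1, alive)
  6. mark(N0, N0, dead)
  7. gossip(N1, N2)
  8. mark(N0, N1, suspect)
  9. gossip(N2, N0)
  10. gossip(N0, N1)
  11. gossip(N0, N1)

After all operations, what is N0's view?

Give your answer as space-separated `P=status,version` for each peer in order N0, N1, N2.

Op 1: gossip N0<->N2 -> N0.N0=(alive,v0) N0.N1=(alive,v0) N0.N2=(alive,v0) | N2.N0=(alive,v0) N2.N1=(alive,v0) N2.N2=(alive,v0)
Op 2: N2 marks N0=suspect -> (suspect,v1)
Op 3: N2 marks N1=alive -> (alive,v1)
Op 4: gossip N1<->N2 -> N1.N0=(suspect,v1) N1.N1=(alive,v1) N1.N2=(alive,v0) | N2.N0=(suspect,v1) N2.N1=(alive,v1) N2.N2=(alive,v0)
Op 5: N2 marks N1=alive -> (alive,v2)
Op 6: N0 marks N0=dead -> (dead,v1)
Op 7: gossip N1<->N2 -> N1.N0=(suspect,v1) N1.N1=(alive,v2) N1.N2=(alive,v0) | N2.N0=(suspect,v1) N2.N1=(alive,v2) N2.N2=(alive,v0)
Op 8: N0 marks N1=suspect -> (suspect,v1)
Op 9: gossip N2<->N0 -> N2.N0=(suspect,v1) N2.N1=(alive,v2) N2.N2=(alive,v0) | N0.N0=(dead,v1) N0.N1=(alive,v2) N0.N2=(alive,v0)
Op 10: gossip N0<->N1 -> N0.N0=(dead,v1) N0.N1=(alive,v2) N0.N2=(alive,v0) | N1.N0=(suspect,v1) N1.N1=(alive,v2) N1.N2=(alive,v0)
Op 11: gossip N0<->N1 -> N0.N0=(dead,v1) N0.N1=(alive,v2) N0.N2=(alive,v0) | N1.N0=(suspect,v1) N1.N1=(alive,v2) N1.N2=(alive,v0)

Answer: N0=dead,1 N1=alive,2 N2=alive,0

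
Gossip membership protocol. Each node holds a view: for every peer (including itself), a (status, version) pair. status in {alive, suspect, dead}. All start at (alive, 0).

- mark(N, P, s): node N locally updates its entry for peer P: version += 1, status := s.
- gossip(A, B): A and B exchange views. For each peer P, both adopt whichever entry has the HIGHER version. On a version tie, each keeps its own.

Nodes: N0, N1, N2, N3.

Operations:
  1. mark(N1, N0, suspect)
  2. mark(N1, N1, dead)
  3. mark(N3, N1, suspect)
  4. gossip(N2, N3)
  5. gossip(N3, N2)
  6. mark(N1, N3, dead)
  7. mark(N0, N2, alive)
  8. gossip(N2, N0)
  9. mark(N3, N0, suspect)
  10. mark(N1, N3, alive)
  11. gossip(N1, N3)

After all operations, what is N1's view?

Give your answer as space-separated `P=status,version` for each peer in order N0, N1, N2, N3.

Answer: N0=suspect,1 N1=dead,1 N2=alive,0 N3=alive,2

Derivation:
Op 1: N1 marks N0=suspect -> (suspect,v1)
Op 2: N1 marks N1=dead -> (dead,v1)
Op 3: N3 marks N1=suspect -> (suspect,v1)
Op 4: gossip N2<->N3 -> N2.N0=(alive,v0) N2.N1=(suspect,v1) N2.N2=(alive,v0) N2.N3=(alive,v0) | N3.N0=(alive,v0) N3.N1=(suspect,v1) N3.N2=(alive,v0) N3.N3=(alive,v0)
Op 5: gossip N3<->N2 -> N3.N0=(alive,v0) N3.N1=(suspect,v1) N3.N2=(alive,v0) N3.N3=(alive,v0) | N2.N0=(alive,v0) N2.N1=(suspect,v1) N2.N2=(alive,v0) N2.N3=(alive,v0)
Op 6: N1 marks N3=dead -> (dead,v1)
Op 7: N0 marks N2=alive -> (alive,v1)
Op 8: gossip N2<->N0 -> N2.N0=(alive,v0) N2.N1=(suspect,v1) N2.N2=(alive,v1) N2.N3=(alive,v0) | N0.N0=(alive,v0) N0.N1=(suspect,v1) N0.N2=(alive,v1) N0.N3=(alive,v0)
Op 9: N3 marks N0=suspect -> (suspect,v1)
Op 10: N1 marks N3=alive -> (alive,v2)
Op 11: gossip N1<->N3 -> N1.N0=(suspect,v1) N1.N1=(dead,v1) N1.N2=(alive,v0) N1.N3=(alive,v2) | N3.N0=(suspect,v1) N3.N1=(suspect,v1) N3.N2=(alive,v0) N3.N3=(alive,v2)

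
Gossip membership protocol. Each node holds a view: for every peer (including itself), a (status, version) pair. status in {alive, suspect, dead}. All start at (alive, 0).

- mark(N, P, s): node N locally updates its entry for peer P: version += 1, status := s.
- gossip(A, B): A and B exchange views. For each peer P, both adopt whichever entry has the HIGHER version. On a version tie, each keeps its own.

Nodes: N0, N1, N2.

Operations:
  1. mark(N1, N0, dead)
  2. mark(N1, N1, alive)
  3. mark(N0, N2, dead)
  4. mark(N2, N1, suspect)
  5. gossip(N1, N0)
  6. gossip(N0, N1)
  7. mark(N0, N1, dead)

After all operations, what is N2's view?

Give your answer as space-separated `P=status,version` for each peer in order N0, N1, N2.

Op 1: N1 marks N0=dead -> (dead,v1)
Op 2: N1 marks N1=alive -> (alive,v1)
Op 3: N0 marks N2=dead -> (dead,v1)
Op 4: N2 marks N1=suspect -> (suspect,v1)
Op 5: gossip N1<->N0 -> N1.N0=(dead,v1) N1.N1=(alive,v1) N1.N2=(dead,v1) | N0.N0=(dead,v1) N0.N1=(alive,v1) N0.N2=(dead,v1)
Op 6: gossip N0<->N1 -> N0.N0=(dead,v1) N0.N1=(alive,v1) N0.N2=(dead,v1) | N1.N0=(dead,v1) N1.N1=(alive,v1) N1.N2=(dead,v1)
Op 7: N0 marks N1=dead -> (dead,v2)

Answer: N0=alive,0 N1=suspect,1 N2=alive,0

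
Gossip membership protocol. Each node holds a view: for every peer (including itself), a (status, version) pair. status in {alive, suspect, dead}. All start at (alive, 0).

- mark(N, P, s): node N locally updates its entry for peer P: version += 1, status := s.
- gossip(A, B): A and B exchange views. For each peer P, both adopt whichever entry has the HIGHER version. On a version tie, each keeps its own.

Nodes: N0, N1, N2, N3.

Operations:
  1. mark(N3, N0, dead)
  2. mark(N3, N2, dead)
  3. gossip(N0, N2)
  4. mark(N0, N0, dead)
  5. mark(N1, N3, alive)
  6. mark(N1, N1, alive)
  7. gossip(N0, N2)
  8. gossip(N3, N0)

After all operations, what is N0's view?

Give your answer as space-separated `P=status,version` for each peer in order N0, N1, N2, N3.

Op 1: N3 marks N0=dead -> (dead,v1)
Op 2: N3 marks N2=dead -> (dead,v1)
Op 3: gossip N0<->N2 -> N0.N0=(alive,v0) N0.N1=(alive,v0) N0.N2=(alive,v0) N0.N3=(alive,v0) | N2.N0=(alive,v0) N2.N1=(alive,v0) N2.N2=(alive,v0) N2.N3=(alive,v0)
Op 4: N0 marks N0=dead -> (dead,v1)
Op 5: N1 marks N3=alive -> (alive,v1)
Op 6: N1 marks N1=alive -> (alive,v1)
Op 7: gossip N0<->N2 -> N0.N0=(dead,v1) N0.N1=(alive,v0) N0.N2=(alive,v0) N0.N3=(alive,v0) | N2.N0=(dead,v1) N2.N1=(alive,v0) N2.N2=(alive,v0) N2.N3=(alive,v0)
Op 8: gossip N3<->N0 -> N3.N0=(dead,v1) N3.N1=(alive,v0) N3.N2=(dead,v1) N3.N3=(alive,v0) | N0.N0=(dead,v1) N0.N1=(alive,v0) N0.N2=(dead,v1) N0.N3=(alive,v0)

Answer: N0=dead,1 N1=alive,0 N2=dead,1 N3=alive,0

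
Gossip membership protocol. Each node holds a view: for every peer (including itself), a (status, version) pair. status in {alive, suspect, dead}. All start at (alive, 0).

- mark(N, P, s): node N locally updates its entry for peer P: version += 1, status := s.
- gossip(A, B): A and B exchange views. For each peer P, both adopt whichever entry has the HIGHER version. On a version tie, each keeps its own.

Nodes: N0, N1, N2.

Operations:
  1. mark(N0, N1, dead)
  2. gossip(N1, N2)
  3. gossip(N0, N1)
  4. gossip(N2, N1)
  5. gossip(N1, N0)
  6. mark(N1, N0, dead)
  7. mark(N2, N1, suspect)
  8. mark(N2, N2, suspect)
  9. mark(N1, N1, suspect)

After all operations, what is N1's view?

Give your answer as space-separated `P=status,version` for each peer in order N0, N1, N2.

Answer: N0=dead,1 N1=suspect,2 N2=alive,0

Derivation:
Op 1: N0 marks N1=dead -> (dead,v1)
Op 2: gossip N1<->N2 -> N1.N0=(alive,v0) N1.N1=(alive,v0) N1.N2=(alive,v0) | N2.N0=(alive,v0) N2.N1=(alive,v0) N2.N2=(alive,v0)
Op 3: gossip N0<->N1 -> N0.N0=(alive,v0) N0.N1=(dead,v1) N0.N2=(alive,v0) | N1.N0=(alive,v0) N1.N1=(dead,v1) N1.N2=(alive,v0)
Op 4: gossip N2<->N1 -> N2.N0=(alive,v0) N2.N1=(dead,v1) N2.N2=(alive,v0) | N1.N0=(alive,v0) N1.N1=(dead,v1) N1.N2=(alive,v0)
Op 5: gossip N1<->N0 -> N1.N0=(alive,v0) N1.N1=(dead,v1) N1.N2=(alive,v0) | N0.N0=(alive,v0) N0.N1=(dead,v1) N0.N2=(alive,v0)
Op 6: N1 marks N0=dead -> (dead,v1)
Op 7: N2 marks N1=suspect -> (suspect,v2)
Op 8: N2 marks N2=suspect -> (suspect,v1)
Op 9: N1 marks N1=suspect -> (suspect,v2)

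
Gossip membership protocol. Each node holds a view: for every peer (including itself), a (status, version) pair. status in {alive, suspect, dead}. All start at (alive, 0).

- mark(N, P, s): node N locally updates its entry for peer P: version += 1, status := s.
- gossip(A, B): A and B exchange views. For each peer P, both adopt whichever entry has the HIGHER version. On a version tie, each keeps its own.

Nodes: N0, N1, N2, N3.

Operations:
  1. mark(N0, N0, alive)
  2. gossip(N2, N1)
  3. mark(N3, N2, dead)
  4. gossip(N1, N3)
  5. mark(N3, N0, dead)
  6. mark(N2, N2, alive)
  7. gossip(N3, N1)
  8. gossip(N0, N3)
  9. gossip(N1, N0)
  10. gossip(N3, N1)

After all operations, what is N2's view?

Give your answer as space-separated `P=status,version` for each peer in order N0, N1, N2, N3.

Answer: N0=alive,0 N1=alive,0 N2=alive,1 N3=alive,0

Derivation:
Op 1: N0 marks N0=alive -> (alive,v1)
Op 2: gossip N2<->N1 -> N2.N0=(alive,v0) N2.N1=(alive,v0) N2.N2=(alive,v0) N2.N3=(alive,v0) | N1.N0=(alive,v0) N1.N1=(alive,v0) N1.N2=(alive,v0) N1.N3=(alive,v0)
Op 3: N3 marks N2=dead -> (dead,v1)
Op 4: gossip N1<->N3 -> N1.N0=(alive,v0) N1.N1=(alive,v0) N1.N2=(dead,v1) N1.N3=(alive,v0) | N3.N0=(alive,v0) N3.N1=(alive,v0) N3.N2=(dead,v1) N3.N3=(alive,v0)
Op 5: N3 marks N0=dead -> (dead,v1)
Op 6: N2 marks N2=alive -> (alive,v1)
Op 7: gossip N3<->N1 -> N3.N0=(dead,v1) N3.N1=(alive,v0) N3.N2=(dead,v1) N3.N3=(alive,v0) | N1.N0=(dead,v1) N1.N1=(alive,v0) N1.N2=(dead,v1) N1.N3=(alive,v0)
Op 8: gossip N0<->N3 -> N0.N0=(alive,v1) N0.N1=(alive,v0) N0.N2=(dead,v1) N0.N3=(alive,v0) | N3.N0=(dead,v1) N3.N1=(alive,v0) N3.N2=(dead,v1) N3.N3=(alive,v0)
Op 9: gossip N1<->N0 -> N1.N0=(dead,v1) N1.N1=(alive,v0) N1.N2=(dead,v1) N1.N3=(alive,v0) | N0.N0=(alive,v1) N0.N1=(alive,v0) N0.N2=(dead,v1) N0.N3=(alive,v0)
Op 10: gossip N3<->N1 -> N3.N0=(dead,v1) N3.N1=(alive,v0) N3.N2=(dead,v1) N3.N3=(alive,v0) | N1.N0=(dead,v1) N1.N1=(alive,v0) N1.N2=(dead,v1) N1.N3=(alive,v0)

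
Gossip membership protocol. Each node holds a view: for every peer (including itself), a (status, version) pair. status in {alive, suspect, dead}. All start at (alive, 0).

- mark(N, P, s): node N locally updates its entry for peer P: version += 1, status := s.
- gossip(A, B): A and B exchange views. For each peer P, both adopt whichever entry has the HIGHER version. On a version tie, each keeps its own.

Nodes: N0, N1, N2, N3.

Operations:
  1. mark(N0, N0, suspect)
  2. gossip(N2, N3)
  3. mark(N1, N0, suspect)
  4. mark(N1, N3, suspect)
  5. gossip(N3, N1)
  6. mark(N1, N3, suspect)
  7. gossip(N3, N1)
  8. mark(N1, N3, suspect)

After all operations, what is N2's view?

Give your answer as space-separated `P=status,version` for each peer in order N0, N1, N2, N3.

Answer: N0=alive,0 N1=alive,0 N2=alive,0 N3=alive,0

Derivation:
Op 1: N0 marks N0=suspect -> (suspect,v1)
Op 2: gossip N2<->N3 -> N2.N0=(alive,v0) N2.N1=(alive,v0) N2.N2=(alive,v0) N2.N3=(alive,v0) | N3.N0=(alive,v0) N3.N1=(alive,v0) N3.N2=(alive,v0) N3.N3=(alive,v0)
Op 3: N1 marks N0=suspect -> (suspect,v1)
Op 4: N1 marks N3=suspect -> (suspect,v1)
Op 5: gossip N3<->N1 -> N3.N0=(suspect,v1) N3.N1=(alive,v0) N3.N2=(alive,v0) N3.N3=(suspect,v1) | N1.N0=(suspect,v1) N1.N1=(alive,v0) N1.N2=(alive,v0) N1.N3=(suspect,v1)
Op 6: N1 marks N3=suspect -> (suspect,v2)
Op 7: gossip N3<->N1 -> N3.N0=(suspect,v1) N3.N1=(alive,v0) N3.N2=(alive,v0) N3.N3=(suspect,v2) | N1.N0=(suspect,v1) N1.N1=(alive,v0) N1.N2=(alive,v0) N1.N3=(suspect,v2)
Op 8: N1 marks N3=suspect -> (suspect,v3)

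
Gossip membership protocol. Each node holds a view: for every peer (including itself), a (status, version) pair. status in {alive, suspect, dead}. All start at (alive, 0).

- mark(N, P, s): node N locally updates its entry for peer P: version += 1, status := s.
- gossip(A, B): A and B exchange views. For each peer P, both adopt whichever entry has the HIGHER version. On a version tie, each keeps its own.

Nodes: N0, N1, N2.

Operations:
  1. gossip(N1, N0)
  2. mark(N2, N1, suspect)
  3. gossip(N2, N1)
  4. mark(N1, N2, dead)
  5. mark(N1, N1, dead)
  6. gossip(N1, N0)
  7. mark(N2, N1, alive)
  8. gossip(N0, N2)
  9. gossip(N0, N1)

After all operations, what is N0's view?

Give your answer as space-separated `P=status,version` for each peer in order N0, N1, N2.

Answer: N0=alive,0 N1=dead,2 N2=dead,1

Derivation:
Op 1: gossip N1<->N0 -> N1.N0=(alive,v0) N1.N1=(alive,v0) N1.N2=(alive,v0) | N0.N0=(alive,v0) N0.N1=(alive,v0) N0.N2=(alive,v0)
Op 2: N2 marks N1=suspect -> (suspect,v1)
Op 3: gossip N2<->N1 -> N2.N0=(alive,v0) N2.N1=(suspect,v1) N2.N2=(alive,v0) | N1.N0=(alive,v0) N1.N1=(suspect,v1) N1.N2=(alive,v0)
Op 4: N1 marks N2=dead -> (dead,v1)
Op 5: N1 marks N1=dead -> (dead,v2)
Op 6: gossip N1<->N0 -> N1.N0=(alive,v0) N1.N1=(dead,v2) N1.N2=(dead,v1) | N0.N0=(alive,v0) N0.N1=(dead,v2) N0.N2=(dead,v1)
Op 7: N2 marks N1=alive -> (alive,v2)
Op 8: gossip N0<->N2 -> N0.N0=(alive,v0) N0.N1=(dead,v2) N0.N2=(dead,v1) | N2.N0=(alive,v0) N2.N1=(alive,v2) N2.N2=(dead,v1)
Op 9: gossip N0<->N1 -> N0.N0=(alive,v0) N0.N1=(dead,v2) N0.N2=(dead,v1) | N1.N0=(alive,v0) N1.N1=(dead,v2) N1.N2=(dead,v1)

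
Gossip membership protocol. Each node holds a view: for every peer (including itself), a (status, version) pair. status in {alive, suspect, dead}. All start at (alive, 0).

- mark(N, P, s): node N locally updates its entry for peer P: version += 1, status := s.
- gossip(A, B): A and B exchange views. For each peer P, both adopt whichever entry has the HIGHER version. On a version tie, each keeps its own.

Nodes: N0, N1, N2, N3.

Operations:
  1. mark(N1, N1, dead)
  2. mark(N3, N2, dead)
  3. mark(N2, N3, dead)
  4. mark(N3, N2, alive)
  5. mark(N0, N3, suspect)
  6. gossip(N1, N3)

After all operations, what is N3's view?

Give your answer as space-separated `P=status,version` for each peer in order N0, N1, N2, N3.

Answer: N0=alive,0 N1=dead,1 N2=alive,2 N3=alive,0

Derivation:
Op 1: N1 marks N1=dead -> (dead,v1)
Op 2: N3 marks N2=dead -> (dead,v1)
Op 3: N2 marks N3=dead -> (dead,v1)
Op 4: N3 marks N2=alive -> (alive,v2)
Op 5: N0 marks N3=suspect -> (suspect,v1)
Op 6: gossip N1<->N3 -> N1.N0=(alive,v0) N1.N1=(dead,v1) N1.N2=(alive,v2) N1.N3=(alive,v0) | N3.N0=(alive,v0) N3.N1=(dead,v1) N3.N2=(alive,v2) N3.N3=(alive,v0)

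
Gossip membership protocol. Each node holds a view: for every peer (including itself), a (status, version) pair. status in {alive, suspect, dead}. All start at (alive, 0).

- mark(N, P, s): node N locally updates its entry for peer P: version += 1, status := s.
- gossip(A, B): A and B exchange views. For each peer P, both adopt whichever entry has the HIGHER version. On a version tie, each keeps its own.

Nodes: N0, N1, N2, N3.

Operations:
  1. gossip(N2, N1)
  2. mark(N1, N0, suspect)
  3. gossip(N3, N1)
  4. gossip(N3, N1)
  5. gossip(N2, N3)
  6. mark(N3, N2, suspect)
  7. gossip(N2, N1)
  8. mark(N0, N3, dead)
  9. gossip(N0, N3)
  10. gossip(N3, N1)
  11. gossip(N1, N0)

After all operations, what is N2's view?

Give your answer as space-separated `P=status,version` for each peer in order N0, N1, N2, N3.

Answer: N0=suspect,1 N1=alive,0 N2=alive,0 N3=alive,0

Derivation:
Op 1: gossip N2<->N1 -> N2.N0=(alive,v0) N2.N1=(alive,v0) N2.N2=(alive,v0) N2.N3=(alive,v0) | N1.N0=(alive,v0) N1.N1=(alive,v0) N1.N2=(alive,v0) N1.N3=(alive,v0)
Op 2: N1 marks N0=suspect -> (suspect,v1)
Op 3: gossip N3<->N1 -> N3.N0=(suspect,v1) N3.N1=(alive,v0) N3.N2=(alive,v0) N3.N3=(alive,v0) | N1.N0=(suspect,v1) N1.N1=(alive,v0) N1.N2=(alive,v0) N1.N3=(alive,v0)
Op 4: gossip N3<->N1 -> N3.N0=(suspect,v1) N3.N1=(alive,v0) N3.N2=(alive,v0) N3.N3=(alive,v0) | N1.N0=(suspect,v1) N1.N1=(alive,v0) N1.N2=(alive,v0) N1.N3=(alive,v0)
Op 5: gossip N2<->N3 -> N2.N0=(suspect,v1) N2.N1=(alive,v0) N2.N2=(alive,v0) N2.N3=(alive,v0) | N3.N0=(suspect,v1) N3.N1=(alive,v0) N3.N2=(alive,v0) N3.N3=(alive,v0)
Op 6: N3 marks N2=suspect -> (suspect,v1)
Op 7: gossip N2<->N1 -> N2.N0=(suspect,v1) N2.N1=(alive,v0) N2.N2=(alive,v0) N2.N3=(alive,v0) | N1.N0=(suspect,v1) N1.N1=(alive,v0) N1.N2=(alive,v0) N1.N3=(alive,v0)
Op 8: N0 marks N3=dead -> (dead,v1)
Op 9: gossip N0<->N3 -> N0.N0=(suspect,v1) N0.N1=(alive,v0) N0.N2=(suspect,v1) N0.N3=(dead,v1) | N3.N0=(suspect,v1) N3.N1=(alive,v0) N3.N2=(suspect,v1) N3.N3=(dead,v1)
Op 10: gossip N3<->N1 -> N3.N0=(suspect,v1) N3.N1=(alive,v0) N3.N2=(suspect,v1) N3.N3=(dead,v1) | N1.N0=(suspect,v1) N1.N1=(alive,v0) N1.N2=(suspect,v1) N1.N3=(dead,v1)
Op 11: gossip N1<->N0 -> N1.N0=(suspect,v1) N1.N1=(alive,v0) N1.N2=(suspect,v1) N1.N3=(dead,v1) | N0.N0=(suspect,v1) N0.N1=(alive,v0) N0.N2=(suspect,v1) N0.N3=(dead,v1)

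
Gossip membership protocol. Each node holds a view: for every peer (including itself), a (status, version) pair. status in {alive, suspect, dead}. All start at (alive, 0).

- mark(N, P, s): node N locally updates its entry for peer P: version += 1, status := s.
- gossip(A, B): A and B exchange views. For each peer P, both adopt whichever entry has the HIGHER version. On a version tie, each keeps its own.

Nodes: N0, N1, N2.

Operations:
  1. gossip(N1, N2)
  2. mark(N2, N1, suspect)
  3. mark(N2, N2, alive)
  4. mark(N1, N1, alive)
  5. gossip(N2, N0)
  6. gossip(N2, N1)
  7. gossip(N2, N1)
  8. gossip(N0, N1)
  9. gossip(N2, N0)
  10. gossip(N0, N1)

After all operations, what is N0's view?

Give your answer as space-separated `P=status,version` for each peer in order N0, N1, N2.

Op 1: gossip N1<->N2 -> N1.N0=(alive,v0) N1.N1=(alive,v0) N1.N2=(alive,v0) | N2.N0=(alive,v0) N2.N1=(alive,v0) N2.N2=(alive,v0)
Op 2: N2 marks N1=suspect -> (suspect,v1)
Op 3: N2 marks N2=alive -> (alive,v1)
Op 4: N1 marks N1=alive -> (alive,v1)
Op 5: gossip N2<->N0 -> N2.N0=(alive,v0) N2.N1=(suspect,v1) N2.N2=(alive,v1) | N0.N0=(alive,v0) N0.N1=(suspect,v1) N0.N2=(alive,v1)
Op 6: gossip N2<->N1 -> N2.N0=(alive,v0) N2.N1=(suspect,v1) N2.N2=(alive,v1) | N1.N0=(alive,v0) N1.N1=(alive,v1) N1.N2=(alive,v1)
Op 7: gossip N2<->N1 -> N2.N0=(alive,v0) N2.N1=(suspect,v1) N2.N2=(alive,v1) | N1.N0=(alive,v0) N1.N1=(alive,v1) N1.N2=(alive,v1)
Op 8: gossip N0<->N1 -> N0.N0=(alive,v0) N0.N1=(suspect,v1) N0.N2=(alive,v1) | N1.N0=(alive,v0) N1.N1=(alive,v1) N1.N2=(alive,v1)
Op 9: gossip N2<->N0 -> N2.N0=(alive,v0) N2.N1=(suspect,v1) N2.N2=(alive,v1) | N0.N0=(alive,v0) N0.N1=(suspect,v1) N0.N2=(alive,v1)
Op 10: gossip N0<->N1 -> N0.N0=(alive,v0) N0.N1=(suspect,v1) N0.N2=(alive,v1) | N1.N0=(alive,v0) N1.N1=(alive,v1) N1.N2=(alive,v1)

Answer: N0=alive,0 N1=suspect,1 N2=alive,1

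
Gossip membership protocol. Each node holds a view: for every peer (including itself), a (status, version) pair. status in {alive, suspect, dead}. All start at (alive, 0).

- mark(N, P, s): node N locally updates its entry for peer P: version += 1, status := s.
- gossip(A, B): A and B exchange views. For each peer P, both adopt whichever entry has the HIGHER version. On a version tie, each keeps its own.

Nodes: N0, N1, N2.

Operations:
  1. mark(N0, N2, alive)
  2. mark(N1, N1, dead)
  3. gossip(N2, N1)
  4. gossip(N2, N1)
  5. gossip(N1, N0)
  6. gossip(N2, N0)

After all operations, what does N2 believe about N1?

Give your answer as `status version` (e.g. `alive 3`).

Answer: dead 1

Derivation:
Op 1: N0 marks N2=alive -> (alive,v1)
Op 2: N1 marks N1=dead -> (dead,v1)
Op 3: gossip N2<->N1 -> N2.N0=(alive,v0) N2.N1=(dead,v1) N2.N2=(alive,v0) | N1.N0=(alive,v0) N1.N1=(dead,v1) N1.N2=(alive,v0)
Op 4: gossip N2<->N1 -> N2.N0=(alive,v0) N2.N1=(dead,v1) N2.N2=(alive,v0) | N1.N0=(alive,v0) N1.N1=(dead,v1) N1.N2=(alive,v0)
Op 5: gossip N1<->N0 -> N1.N0=(alive,v0) N1.N1=(dead,v1) N1.N2=(alive,v1) | N0.N0=(alive,v0) N0.N1=(dead,v1) N0.N2=(alive,v1)
Op 6: gossip N2<->N0 -> N2.N0=(alive,v0) N2.N1=(dead,v1) N2.N2=(alive,v1) | N0.N0=(alive,v0) N0.N1=(dead,v1) N0.N2=(alive,v1)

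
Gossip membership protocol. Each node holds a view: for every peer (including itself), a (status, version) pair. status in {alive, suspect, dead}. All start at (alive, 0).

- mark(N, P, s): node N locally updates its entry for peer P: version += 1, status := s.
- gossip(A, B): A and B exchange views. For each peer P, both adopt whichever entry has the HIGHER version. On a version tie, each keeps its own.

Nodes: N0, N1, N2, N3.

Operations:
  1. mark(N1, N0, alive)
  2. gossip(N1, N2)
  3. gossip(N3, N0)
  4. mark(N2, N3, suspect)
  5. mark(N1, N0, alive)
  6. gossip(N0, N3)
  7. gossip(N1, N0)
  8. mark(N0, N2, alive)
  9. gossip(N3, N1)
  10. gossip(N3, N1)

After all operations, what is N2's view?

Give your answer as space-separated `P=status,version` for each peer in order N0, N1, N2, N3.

Answer: N0=alive,1 N1=alive,0 N2=alive,0 N3=suspect,1

Derivation:
Op 1: N1 marks N0=alive -> (alive,v1)
Op 2: gossip N1<->N2 -> N1.N0=(alive,v1) N1.N1=(alive,v0) N1.N2=(alive,v0) N1.N3=(alive,v0) | N2.N0=(alive,v1) N2.N1=(alive,v0) N2.N2=(alive,v0) N2.N3=(alive,v0)
Op 3: gossip N3<->N0 -> N3.N0=(alive,v0) N3.N1=(alive,v0) N3.N2=(alive,v0) N3.N3=(alive,v0) | N0.N0=(alive,v0) N0.N1=(alive,v0) N0.N2=(alive,v0) N0.N3=(alive,v0)
Op 4: N2 marks N3=suspect -> (suspect,v1)
Op 5: N1 marks N0=alive -> (alive,v2)
Op 6: gossip N0<->N3 -> N0.N0=(alive,v0) N0.N1=(alive,v0) N0.N2=(alive,v0) N0.N3=(alive,v0) | N3.N0=(alive,v0) N3.N1=(alive,v0) N3.N2=(alive,v0) N3.N3=(alive,v0)
Op 7: gossip N1<->N0 -> N1.N0=(alive,v2) N1.N1=(alive,v0) N1.N2=(alive,v0) N1.N3=(alive,v0) | N0.N0=(alive,v2) N0.N1=(alive,v0) N0.N2=(alive,v0) N0.N3=(alive,v0)
Op 8: N0 marks N2=alive -> (alive,v1)
Op 9: gossip N3<->N1 -> N3.N0=(alive,v2) N3.N1=(alive,v0) N3.N2=(alive,v0) N3.N3=(alive,v0) | N1.N0=(alive,v2) N1.N1=(alive,v0) N1.N2=(alive,v0) N1.N3=(alive,v0)
Op 10: gossip N3<->N1 -> N3.N0=(alive,v2) N3.N1=(alive,v0) N3.N2=(alive,v0) N3.N3=(alive,v0) | N1.N0=(alive,v2) N1.N1=(alive,v0) N1.N2=(alive,v0) N1.N3=(alive,v0)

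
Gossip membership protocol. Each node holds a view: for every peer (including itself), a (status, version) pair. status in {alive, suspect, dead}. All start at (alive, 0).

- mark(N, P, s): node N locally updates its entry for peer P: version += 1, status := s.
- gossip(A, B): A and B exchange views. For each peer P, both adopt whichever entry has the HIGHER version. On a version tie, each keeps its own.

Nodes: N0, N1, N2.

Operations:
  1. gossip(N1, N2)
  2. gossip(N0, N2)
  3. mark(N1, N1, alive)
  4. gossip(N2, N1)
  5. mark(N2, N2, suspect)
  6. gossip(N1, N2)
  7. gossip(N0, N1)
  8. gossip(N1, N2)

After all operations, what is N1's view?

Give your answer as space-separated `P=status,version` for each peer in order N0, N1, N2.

Answer: N0=alive,0 N1=alive,1 N2=suspect,1

Derivation:
Op 1: gossip N1<->N2 -> N1.N0=(alive,v0) N1.N1=(alive,v0) N1.N2=(alive,v0) | N2.N0=(alive,v0) N2.N1=(alive,v0) N2.N2=(alive,v0)
Op 2: gossip N0<->N2 -> N0.N0=(alive,v0) N0.N1=(alive,v0) N0.N2=(alive,v0) | N2.N0=(alive,v0) N2.N1=(alive,v0) N2.N2=(alive,v0)
Op 3: N1 marks N1=alive -> (alive,v1)
Op 4: gossip N2<->N1 -> N2.N0=(alive,v0) N2.N1=(alive,v1) N2.N2=(alive,v0) | N1.N0=(alive,v0) N1.N1=(alive,v1) N1.N2=(alive,v0)
Op 5: N2 marks N2=suspect -> (suspect,v1)
Op 6: gossip N1<->N2 -> N1.N0=(alive,v0) N1.N1=(alive,v1) N1.N2=(suspect,v1) | N2.N0=(alive,v0) N2.N1=(alive,v1) N2.N2=(suspect,v1)
Op 7: gossip N0<->N1 -> N0.N0=(alive,v0) N0.N1=(alive,v1) N0.N2=(suspect,v1) | N1.N0=(alive,v0) N1.N1=(alive,v1) N1.N2=(suspect,v1)
Op 8: gossip N1<->N2 -> N1.N0=(alive,v0) N1.N1=(alive,v1) N1.N2=(suspect,v1) | N2.N0=(alive,v0) N2.N1=(alive,v1) N2.N2=(suspect,v1)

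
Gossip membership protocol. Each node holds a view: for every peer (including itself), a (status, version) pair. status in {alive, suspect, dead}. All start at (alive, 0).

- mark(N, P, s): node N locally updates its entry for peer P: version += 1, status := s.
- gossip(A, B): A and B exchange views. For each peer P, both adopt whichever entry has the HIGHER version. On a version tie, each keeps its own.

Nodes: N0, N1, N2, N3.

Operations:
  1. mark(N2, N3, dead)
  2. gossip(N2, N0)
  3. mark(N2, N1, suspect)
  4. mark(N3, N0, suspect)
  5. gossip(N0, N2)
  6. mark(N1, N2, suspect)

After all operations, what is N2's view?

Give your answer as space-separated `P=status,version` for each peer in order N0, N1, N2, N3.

Op 1: N2 marks N3=dead -> (dead,v1)
Op 2: gossip N2<->N0 -> N2.N0=(alive,v0) N2.N1=(alive,v0) N2.N2=(alive,v0) N2.N3=(dead,v1) | N0.N0=(alive,v0) N0.N1=(alive,v0) N0.N2=(alive,v0) N0.N3=(dead,v1)
Op 3: N2 marks N1=suspect -> (suspect,v1)
Op 4: N3 marks N0=suspect -> (suspect,v1)
Op 5: gossip N0<->N2 -> N0.N0=(alive,v0) N0.N1=(suspect,v1) N0.N2=(alive,v0) N0.N3=(dead,v1) | N2.N0=(alive,v0) N2.N1=(suspect,v1) N2.N2=(alive,v0) N2.N3=(dead,v1)
Op 6: N1 marks N2=suspect -> (suspect,v1)

Answer: N0=alive,0 N1=suspect,1 N2=alive,0 N3=dead,1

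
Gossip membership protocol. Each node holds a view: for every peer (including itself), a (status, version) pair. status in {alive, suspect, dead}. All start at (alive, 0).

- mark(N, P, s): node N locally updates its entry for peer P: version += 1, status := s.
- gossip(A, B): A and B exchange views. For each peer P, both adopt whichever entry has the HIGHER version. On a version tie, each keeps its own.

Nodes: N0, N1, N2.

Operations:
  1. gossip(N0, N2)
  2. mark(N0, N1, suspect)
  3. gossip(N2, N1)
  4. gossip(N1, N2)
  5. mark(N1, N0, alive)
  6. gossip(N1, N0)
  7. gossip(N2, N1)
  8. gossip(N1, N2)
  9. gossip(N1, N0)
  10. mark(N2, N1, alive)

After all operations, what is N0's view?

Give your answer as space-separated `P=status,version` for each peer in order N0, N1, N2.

Op 1: gossip N0<->N2 -> N0.N0=(alive,v0) N0.N1=(alive,v0) N0.N2=(alive,v0) | N2.N0=(alive,v0) N2.N1=(alive,v0) N2.N2=(alive,v0)
Op 2: N0 marks N1=suspect -> (suspect,v1)
Op 3: gossip N2<->N1 -> N2.N0=(alive,v0) N2.N1=(alive,v0) N2.N2=(alive,v0) | N1.N0=(alive,v0) N1.N1=(alive,v0) N1.N2=(alive,v0)
Op 4: gossip N1<->N2 -> N1.N0=(alive,v0) N1.N1=(alive,v0) N1.N2=(alive,v0) | N2.N0=(alive,v0) N2.N1=(alive,v0) N2.N2=(alive,v0)
Op 5: N1 marks N0=alive -> (alive,v1)
Op 6: gossip N1<->N0 -> N1.N0=(alive,v1) N1.N1=(suspect,v1) N1.N2=(alive,v0) | N0.N0=(alive,v1) N0.N1=(suspect,v1) N0.N2=(alive,v0)
Op 7: gossip N2<->N1 -> N2.N0=(alive,v1) N2.N1=(suspect,v1) N2.N2=(alive,v0) | N1.N0=(alive,v1) N1.N1=(suspect,v1) N1.N2=(alive,v0)
Op 8: gossip N1<->N2 -> N1.N0=(alive,v1) N1.N1=(suspect,v1) N1.N2=(alive,v0) | N2.N0=(alive,v1) N2.N1=(suspect,v1) N2.N2=(alive,v0)
Op 9: gossip N1<->N0 -> N1.N0=(alive,v1) N1.N1=(suspect,v1) N1.N2=(alive,v0) | N0.N0=(alive,v1) N0.N1=(suspect,v1) N0.N2=(alive,v0)
Op 10: N2 marks N1=alive -> (alive,v2)

Answer: N0=alive,1 N1=suspect,1 N2=alive,0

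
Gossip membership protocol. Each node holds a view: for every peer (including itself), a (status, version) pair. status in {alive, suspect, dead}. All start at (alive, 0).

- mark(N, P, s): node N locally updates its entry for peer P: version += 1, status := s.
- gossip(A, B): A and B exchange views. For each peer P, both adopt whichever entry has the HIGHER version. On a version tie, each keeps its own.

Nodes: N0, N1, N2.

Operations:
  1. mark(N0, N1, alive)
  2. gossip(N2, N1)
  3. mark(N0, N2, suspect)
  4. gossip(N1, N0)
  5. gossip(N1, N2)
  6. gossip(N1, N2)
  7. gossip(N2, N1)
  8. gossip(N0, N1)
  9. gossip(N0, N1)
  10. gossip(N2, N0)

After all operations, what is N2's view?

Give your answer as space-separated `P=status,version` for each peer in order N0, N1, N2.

Answer: N0=alive,0 N1=alive,1 N2=suspect,1

Derivation:
Op 1: N0 marks N1=alive -> (alive,v1)
Op 2: gossip N2<->N1 -> N2.N0=(alive,v0) N2.N1=(alive,v0) N2.N2=(alive,v0) | N1.N0=(alive,v0) N1.N1=(alive,v0) N1.N2=(alive,v0)
Op 3: N0 marks N2=suspect -> (suspect,v1)
Op 4: gossip N1<->N0 -> N1.N0=(alive,v0) N1.N1=(alive,v1) N1.N2=(suspect,v1) | N0.N0=(alive,v0) N0.N1=(alive,v1) N0.N2=(suspect,v1)
Op 5: gossip N1<->N2 -> N1.N0=(alive,v0) N1.N1=(alive,v1) N1.N2=(suspect,v1) | N2.N0=(alive,v0) N2.N1=(alive,v1) N2.N2=(suspect,v1)
Op 6: gossip N1<->N2 -> N1.N0=(alive,v0) N1.N1=(alive,v1) N1.N2=(suspect,v1) | N2.N0=(alive,v0) N2.N1=(alive,v1) N2.N2=(suspect,v1)
Op 7: gossip N2<->N1 -> N2.N0=(alive,v0) N2.N1=(alive,v1) N2.N2=(suspect,v1) | N1.N0=(alive,v0) N1.N1=(alive,v1) N1.N2=(suspect,v1)
Op 8: gossip N0<->N1 -> N0.N0=(alive,v0) N0.N1=(alive,v1) N0.N2=(suspect,v1) | N1.N0=(alive,v0) N1.N1=(alive,v1) N1.N2=(suspect,v1)
Op 9: gossip N0<->N1 -> N0.N0=(alive,v0) N0.N1=(alive,v1) N0.N2=(suspect,v1) | N1.N0=(alive,v0) N1.N1=(alive,v1) N1.N2=(suspect,v1)
Op 10: gossip N2<->N0 -> N2.N0=(alive,v0) N2.N1=(alive,v1) N2.N2=(suspect,v1) | N0.N0=(alive,v0) N0.N1=(alive,v1) N0.N2=(suspect,v1)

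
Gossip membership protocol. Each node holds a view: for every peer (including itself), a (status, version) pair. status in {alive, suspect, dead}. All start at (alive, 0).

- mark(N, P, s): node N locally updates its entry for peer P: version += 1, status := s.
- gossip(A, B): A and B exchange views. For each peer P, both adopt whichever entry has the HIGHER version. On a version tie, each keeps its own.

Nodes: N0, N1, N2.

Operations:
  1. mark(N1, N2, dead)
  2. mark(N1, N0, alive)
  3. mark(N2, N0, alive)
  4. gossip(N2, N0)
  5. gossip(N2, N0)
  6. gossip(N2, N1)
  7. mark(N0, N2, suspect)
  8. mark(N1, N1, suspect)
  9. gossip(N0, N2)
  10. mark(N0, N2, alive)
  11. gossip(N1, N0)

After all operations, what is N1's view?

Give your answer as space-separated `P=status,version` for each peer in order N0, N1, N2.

Op 1: N1 marks N2=dead -> (dead,v1)
Op 2: N1 marks N0=alive -> (alive,v1)
Op 3: N2 marks N0=alive -> (alive,v1)
Op 4: gossip N2<->N0 -> N2.N0=(alive,v1) N2.N1=(alive,v0) N2.N2=(alive,v0) | N0.N0=(alive,v1) N0.N1=(alive,v0) N0.N2=(alive,v0)
Op 5: gossip N2<->N0 -> N2.N0=(alive,v1) N2.N1=(alive,v0) N2.N2=(alive,v0) | N0.N0=(alive,v1) N0.N1=(alive,v0) N0.N2=(alive,v0)
Op 6: gossip N2<->N1 -> N2.N0=(alive,v1) N2.N1=(alive,v0) N2.N2=(dead,v1) | N1.N0=(alive,v1) N1.N1=(alive,v0) N1.N2=(dead,v1)
Op 7: N0 marks N2=suspect -> (suspect,v1)
Op 8: N1 marks N1=suspect -> (suspect,v1)
Op 9: gossip N0<->N2 -> N0.N0=(alive,v1) N0.N1=(alive,v0) N0.N2=(suspect,v1) | N2.N0=(alive,v1) N2.N1=(alive,v0) N2.N2=(dead,v1)
Op 10: N0 marks N2=alive -> (alive,v2)
Op 11: gossip N1<->N0 -> N1.N0=(alive,v1) N1.N1=(suspect,v1) N1.N2=(alive,v2) | N0.N0=(alive,v1) N0.N1=(suspect,v1) N0.N2=(alive,v2)

Answer: N0=alive,1 N1=suspect,1 N2=alive,2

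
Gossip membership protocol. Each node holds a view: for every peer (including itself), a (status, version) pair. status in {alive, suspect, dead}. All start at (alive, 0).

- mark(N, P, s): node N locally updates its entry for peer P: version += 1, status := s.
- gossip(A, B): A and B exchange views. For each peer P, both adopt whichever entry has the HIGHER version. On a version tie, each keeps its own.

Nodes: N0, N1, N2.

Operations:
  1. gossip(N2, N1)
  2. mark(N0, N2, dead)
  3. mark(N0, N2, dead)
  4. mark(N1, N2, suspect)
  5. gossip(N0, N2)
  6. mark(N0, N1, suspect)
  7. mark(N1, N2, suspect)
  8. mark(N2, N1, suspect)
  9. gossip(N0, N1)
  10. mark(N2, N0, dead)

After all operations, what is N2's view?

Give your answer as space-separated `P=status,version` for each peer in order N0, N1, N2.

Op 1: gossip N2<->N1 -> N2.N0=(alive,v0) N2.N1=(alive,v0) N2.N2=(alive,v0) | N1.N0=(alive,v0) N1.N1=(alive,v0) N1.N2=(alive,v0)
Op 2: N0 marks N2=dead -> (dead,v1)
Op 3: N0 marks N2=dead -> (dead,v2)
Op 4: N1 marks N2=suspect -> (suspect,v1)
Op 5: gossip N0<->N2 -> N0.N0=(alive,v0) N0.N1=(alive,v0) N0.N2=(dead,v2) | N2.N0=(alive,v0) N2.N1=(alive,v0) N2.N2=(dead,v2)
Op 6: N0 marks N1=suspect -> (suspect,v1)
Op 7: N1 marks N2=suspect -> (suspect,v2)
Op 8: N2 marks N1=suspect -> (suspect,v1)
Op 9: gossip N0<->N1 -> N0.N0=(alive,v0) N0.N1=(suspect,v1) N0.N2=(dead,v2) | N1.N0=(alive,v0) N1.N1=(suspect,v1) N1.N2=(suspect,v2)
Op 10: N2 marks N0=dead -> (dead,v1)

Answer: N0=dead,1 N1=suspect,1 N2=dead,2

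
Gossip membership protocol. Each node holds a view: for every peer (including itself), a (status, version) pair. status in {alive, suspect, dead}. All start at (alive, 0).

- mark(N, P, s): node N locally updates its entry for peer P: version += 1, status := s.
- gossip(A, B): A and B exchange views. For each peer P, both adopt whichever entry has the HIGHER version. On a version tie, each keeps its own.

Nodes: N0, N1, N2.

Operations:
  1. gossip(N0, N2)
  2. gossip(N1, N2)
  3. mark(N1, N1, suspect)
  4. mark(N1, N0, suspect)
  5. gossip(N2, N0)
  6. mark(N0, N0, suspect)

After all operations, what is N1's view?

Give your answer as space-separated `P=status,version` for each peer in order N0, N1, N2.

Answer: N0=suspect,1 N1=suspect,1 N2=alive,0

Derivation:
Op 1: gossip N0<->N2 -> N0.N0=(alive,v0) N0.N1=(alive,v0) N0.N2=(alive,v0) | N2.N0=(alive,v0) N2.N1=(alive,v0) N2.N2=(alive,v0)
Op 2: gossip N1<->N2 -> N1.N0=(alive,v0) N1.N1=(alive,v0) N1.N2=(alive,v0) | N2.N0=(alive,v0) N2.N1=(alive,v0) N2.N2=(alive,v0)
Op 3: N1 marks N1=suspect -> (suspect,v1)
Op 4: N1 marks N0=suspect -> (suspect,v1)
Op 5: gossip N2<->N0 -> N2.N0=(alive,v0) N2.N1=(alive,v0) N2.N2=(alive,v0) | N0.N0=(alive,v0) N0.N1=(alive,v0) N0.N2=(alive,v0)
Op 6: N0 marks N0=suspect -> (suspect,v1)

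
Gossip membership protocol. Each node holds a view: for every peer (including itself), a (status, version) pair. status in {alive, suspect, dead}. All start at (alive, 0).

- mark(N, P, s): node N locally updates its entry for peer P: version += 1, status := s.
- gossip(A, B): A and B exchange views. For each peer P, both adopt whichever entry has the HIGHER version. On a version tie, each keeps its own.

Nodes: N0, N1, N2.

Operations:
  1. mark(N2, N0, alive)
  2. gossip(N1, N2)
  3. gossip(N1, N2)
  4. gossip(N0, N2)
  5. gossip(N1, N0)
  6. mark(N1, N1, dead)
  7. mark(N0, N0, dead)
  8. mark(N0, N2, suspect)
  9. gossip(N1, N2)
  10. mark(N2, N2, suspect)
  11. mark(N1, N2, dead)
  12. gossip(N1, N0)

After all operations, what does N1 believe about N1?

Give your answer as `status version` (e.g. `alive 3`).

Answer: dead 1

Derivation:
Op 1: N2 marks N0=alive -> (alive,v1)
Op 2: gossip N1<->N2 -> N1.N0=(alive,v1) N1.N1=(alive,v0) N1.N2=(alive,v0) | N2.N0=(alive,v1) N2.N1=(alive,v0) N2.N2=(alive,v0)
Op 3: gossip N1<->N2 -> N1.N0=(alive,v1) N1.N1=(alive,v0) N1.N2=(alive,v0) | N2.N0=(alive,v1) N2.N1=(alive,v0) N2.N2=(alive,v0)
Op 4: gossip N0<->N2 -> N0.N0=(alive,v1) N0.N1=(alive,v0) N0.N2=(alive,v0) | N2.N0=(alive,v1) N2.N1=(alive,v0) N2.N2=(alive,v0)
Op 5: gossip N1<->N0 -> N1.N0=(alive,v1) N1.N1=(alive,v0) N1.N2=(alive,v0) | N0.N0=(alive,v1) N0.N1=(alive,v0) N0.N2=(alive,v0)
Op 6: N1 marks N1=dead -> (dead,v1)
Op 7: N0 marks N0=dead -> (dead,v2)
Op 8: N0 marks N2=suspect -> (suspect,v1)
Op 9: gossip N1<->N2 -> N1.N0=(alive,v1) N1.N1=(dead,v1) N1.N2=(alive,v0) | N2.N0=(alive,v1) N2.N1=(dead,v1) N2.N2=(alive,v0)
Op 10: N2 marks N2=suspect -> (suspect,v1)
Op 11: N1 marks N2=dead -> (dead,v1)
Op 12: gossip N1<->N0 -> N1.N0=(dead,v2) N1.N1=(dead,v1) N1.N2=(dead,v1) | N0.N0=(dead,v2) N0.N1=(dead,v1) N0.N2=(suspect,v1)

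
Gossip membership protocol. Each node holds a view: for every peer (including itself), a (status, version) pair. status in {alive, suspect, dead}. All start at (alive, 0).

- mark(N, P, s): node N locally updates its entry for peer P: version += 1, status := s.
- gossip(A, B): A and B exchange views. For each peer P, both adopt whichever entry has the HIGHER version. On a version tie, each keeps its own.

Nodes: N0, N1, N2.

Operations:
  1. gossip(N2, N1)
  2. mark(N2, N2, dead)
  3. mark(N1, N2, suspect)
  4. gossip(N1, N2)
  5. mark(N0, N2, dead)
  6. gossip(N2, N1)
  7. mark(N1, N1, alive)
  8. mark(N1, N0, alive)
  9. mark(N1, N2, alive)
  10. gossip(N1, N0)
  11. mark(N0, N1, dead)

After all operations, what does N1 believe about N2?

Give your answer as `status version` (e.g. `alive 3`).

Op 1: gossip N2<->N1 -> N2.N0=(alive,v0) N2.N1=(alive,v0) N2.N2=(alive,v0) | N1.N0=(alive,v0) N1.N1=(alive,v0) N1.N2=(alive,v0)
Op 2: N2 marks N2=dead -> (dead,v1)
Op 3: N1 marks N2=suspect -> (suspect,v1)
Op 4: gossip N1<->N2 -> N1.N0=(alive,v0) N1.N1=(alive,v0) N1.N2=(suspect,v1) | N2.N0=(alive,v0) N2.N1=(alive,v0) N2.N2=(dead,v1)
Op 5: N0 marks N2=dead -> (dead,v1)
Op 6: gossip N2<->N1 -> N2.N0=(alive,v0) N2.N1=(alive,v0) N2.N2=(dead,v1) | N1.N0=(alive,v0) N1.N1=(alive,v0) N1.N2=(suspect,v1)
Op 7: N1 marks N1=alive -> (alive,v1)
Op 8: N1 marks N0=alive -> (alive,v1)
Op 9: N1 marks N2=alive -> (alive,v2)
Op 10: gossip N1<->N0 -> N1.N0=(alive,v1) N1.N1=(alive,v1) N1.N2=(alive,v2) | N0.N0=(alive,v1) N0.N1=(alive,v1) N0.N2=(alive,v2)
Op 11: N0 marks N1=dead -> (dead,v2)

Answer: alive 2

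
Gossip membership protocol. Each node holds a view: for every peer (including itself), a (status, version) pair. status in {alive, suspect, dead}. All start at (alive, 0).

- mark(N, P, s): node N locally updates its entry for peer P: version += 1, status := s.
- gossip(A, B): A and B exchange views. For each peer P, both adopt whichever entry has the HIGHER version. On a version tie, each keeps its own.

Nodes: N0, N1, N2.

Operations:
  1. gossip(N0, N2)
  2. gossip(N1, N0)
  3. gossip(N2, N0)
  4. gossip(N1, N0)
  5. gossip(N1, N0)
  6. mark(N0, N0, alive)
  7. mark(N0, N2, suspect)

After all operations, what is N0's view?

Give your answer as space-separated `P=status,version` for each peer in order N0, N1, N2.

Answer: N0=alive,1 N1=alive,0 N2=suspect,1

Derivation:
Op 1: gossip N0<->N2 -> N0.N0=(alive,v0) N0.N1=(alive,v0) N0.N2=(alive,v0) | N2.N0=(alive,v0) N2.N1=(alive,v0) N2.N2=(alive,v0)
Op 2: gossip N1<->N0 -> N1.N0=(alive,v0) N1.N1=(alive,v0) N1.N2=(alive,v0) | N0.N0=(alive,v0) N0.N1=(alive,v0) N0.N2=(alive,v0)
Op 3: gossip N2<->N0 -> N2.N0=(alive,v0) N2.N1=(alive,v0) N2.N2=(alive,v0) | N0.N0=(alive,v0) N0.N1=(alive,v0) N0.N2=(alive,v0)
Op 4: gossip N1<->N0 -> N1.N0=(alive,v0) N1.N1=(alive,v0) N1.N2=(alive,v0) | N0.N0=(alive,v0) N0.N1=(alive,v0) N0.N2=(alive,v0)
Op 5: gossip N1<->N0 -> N1.N0=(alive,v0) N1.N1=(alive,v0) N1.N2=(alive,v0) | N0.N0=(alive,v0) N0.N1=(alive,v0) N0.N2=(alive,v0)
Op 6: N0 marks N0=alive -> (alive,v1)
Op 7: N0 marks N2=suspect -> (suspect,v1)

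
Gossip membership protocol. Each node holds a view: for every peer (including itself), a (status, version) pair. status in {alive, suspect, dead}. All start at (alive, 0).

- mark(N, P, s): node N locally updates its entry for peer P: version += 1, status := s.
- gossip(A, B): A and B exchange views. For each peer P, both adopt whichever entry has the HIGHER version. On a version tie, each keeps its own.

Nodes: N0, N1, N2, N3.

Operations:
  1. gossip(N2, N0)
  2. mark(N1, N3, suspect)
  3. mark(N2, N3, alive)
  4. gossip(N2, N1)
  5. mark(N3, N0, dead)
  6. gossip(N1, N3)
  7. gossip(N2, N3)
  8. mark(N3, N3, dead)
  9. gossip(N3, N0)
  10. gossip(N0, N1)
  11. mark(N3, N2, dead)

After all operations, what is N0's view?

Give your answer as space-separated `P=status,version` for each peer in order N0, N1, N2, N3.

Answer: N0=dead,1 N1=alive,0 N2=alive,0 N3=dead,2

Derivation:
Op 1: gossip N2<->N0 -> N2.N0=(alive,v0) N2.N1=(alive,v0) N2.N2=(alive,v0) N2.N3=(alive,v0) | N0.N0=(alive,v0) N0.N1=(alive,v0) N0.N2=(alive,v0) N0.N3=(alive,v0)
Op 2: N1 marks N3=suspect -> (suspect,v1)
Op 3: N2 marks N3=alive -> (alive,v1)
Op 4: gossip N2<->N1 -> N2.N0=(alive,v0) N2.N1=(alive,v0) N2.N2=(alive,v0) N2.N3=(alive,v1) | N1.N0=(alive,v0) N1.N1=(alive,v0) N1.N2=(alive,v0) N1.N3=(suspect,v1)
Op 5: N3 marks N0=dead -> (dead,v1)
Op 6: gossip N1<->N3 -> N1.N0=(dead,v1) N1.N1=(alive,v0) N1.N2=(alive,v0) N1.N3=(suspect,v1) | N3.N0=(dead,v1) N3.N1=(alive,v0) N3.N2=(alive,v0) N3.N3=(suspect,v1)
Op 7: gossip N2<->N3 -> N2.N0=(dead,v1) N2.N1=(alive,v0) N2.N2=(alive,v0) N2.N3=(alive,v1) | N3.N0=(dead,v1) N3.N1=(alive,v0) N3.N2=(alive,v0) N3.N3=(suspect,v1)
Op 8: N3 marks N3=dead -> (dead,v2)
Op 9: gossip N3<->N0 -> N3.N0=(dead,v1) N3.N1=(alive,v0) N3.N2=(alive,v0) N3.N3=(dead,v2) | N0.N0=(dead,v1) N0.N1=(alive,v0) N0.N2=(alive,v0) N0.N3=(dead,v2)
Op 10: gossip N0<->N1 -> N0.N0=(dead,v1) N0.N1=(alive,v0) N0.N2=(alive,v0) N0.N3=(dead,v2) | N1.N0=(dead,v1) N1.N1=(alive,v0) N1.N2=(alive,v0) N1.N3=(dead,v2)
Op 11: N3 marks N2=dead -> (dead,v1)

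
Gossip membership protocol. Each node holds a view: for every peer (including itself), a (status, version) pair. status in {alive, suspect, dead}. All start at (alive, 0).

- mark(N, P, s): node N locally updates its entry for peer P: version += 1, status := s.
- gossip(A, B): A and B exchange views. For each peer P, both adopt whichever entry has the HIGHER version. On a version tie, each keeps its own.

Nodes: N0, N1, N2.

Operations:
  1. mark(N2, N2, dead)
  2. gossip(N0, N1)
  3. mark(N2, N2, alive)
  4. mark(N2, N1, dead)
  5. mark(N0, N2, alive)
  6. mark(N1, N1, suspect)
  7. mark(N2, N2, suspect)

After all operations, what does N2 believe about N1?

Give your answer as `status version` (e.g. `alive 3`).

Answer: dead 1

Derivation:
Op 1: N2 marks N2=dead -> (dead,v1)
Op 2: gossip N0<->N1 -> N0.N0=(alive,v0) N0.N1=(alive,v0) N0.N2=(alive,v0) | N1.N0=(alive,v0) N1.N1=(alive,v0) N1.N2=(alive,v0)
Op 3: N2 marks N2=alive -> (alive,v2)
Op 4: N2 marks N1=dead -> (dead,v1)
Op 5: N0 marks N2=alive -> (alive,v1)
Op 6: N1 marks N1=suspect -> (suspect,v1)
Op 7: N2 marks N2=suspect -> (suspect,v3)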